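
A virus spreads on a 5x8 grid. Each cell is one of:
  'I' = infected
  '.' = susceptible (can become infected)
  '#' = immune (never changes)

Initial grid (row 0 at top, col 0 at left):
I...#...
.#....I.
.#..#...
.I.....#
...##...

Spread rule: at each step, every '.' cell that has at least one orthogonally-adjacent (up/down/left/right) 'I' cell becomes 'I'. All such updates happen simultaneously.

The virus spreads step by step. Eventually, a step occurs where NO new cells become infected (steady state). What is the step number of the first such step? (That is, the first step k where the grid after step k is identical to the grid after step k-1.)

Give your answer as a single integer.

Answer: 5

Derivation:
Step 0 (initial): 3 infected
Step 1: +9 new -> 12 infected
Step 2: +12 new -> 24 infected
Step 3: +7 new -> 31 infected
Step 4: +2 new -> 33 infected
Step 5: +0 new -> 33 infected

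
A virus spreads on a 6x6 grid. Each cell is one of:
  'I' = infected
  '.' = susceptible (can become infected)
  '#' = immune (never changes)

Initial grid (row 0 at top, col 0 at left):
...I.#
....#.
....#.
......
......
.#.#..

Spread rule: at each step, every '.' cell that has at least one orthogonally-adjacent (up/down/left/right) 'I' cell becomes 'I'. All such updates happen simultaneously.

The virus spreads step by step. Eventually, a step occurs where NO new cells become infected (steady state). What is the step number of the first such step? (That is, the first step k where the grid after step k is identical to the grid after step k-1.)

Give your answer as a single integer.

Step 0 (initial): 1 infected
Step 1: +3 new -> 4 infected
Step 2: +3 new -> 7 infected
Step 3: +4 new -> 11 infected
Step 4: +5 new -> 16 infected
Step 5: +5 new -> 21 infected
Step 6: +6 new -> 27 infected
Step 7: +3 new -> 30 infected
Step 8: +1 new -> 31 infected
Step 9: +0 new -> 31 infected

Answer: 9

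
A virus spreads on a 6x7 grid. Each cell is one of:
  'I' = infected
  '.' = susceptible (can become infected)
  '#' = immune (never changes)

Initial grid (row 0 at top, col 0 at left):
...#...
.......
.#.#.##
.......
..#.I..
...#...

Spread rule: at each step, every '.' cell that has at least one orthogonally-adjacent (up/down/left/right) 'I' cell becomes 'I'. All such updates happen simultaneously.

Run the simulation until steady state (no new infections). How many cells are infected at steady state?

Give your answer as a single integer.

Step 0 (initial): 1 infected
Step 1: +4 new -> 5 infected
Step 2: +5 new -> 10 infected
Step 3: +4 new -> 14 infected
Step 4: +5 new -> 19 infected
Step 5: +5 new -> 24 infected
Step 6: +6 new -> 30 infected
Step 7: +4 new -> 34 infected
Step 8: +1 new -> 35 infected
Step 9: +0 new -> 35 infected

Answer: 35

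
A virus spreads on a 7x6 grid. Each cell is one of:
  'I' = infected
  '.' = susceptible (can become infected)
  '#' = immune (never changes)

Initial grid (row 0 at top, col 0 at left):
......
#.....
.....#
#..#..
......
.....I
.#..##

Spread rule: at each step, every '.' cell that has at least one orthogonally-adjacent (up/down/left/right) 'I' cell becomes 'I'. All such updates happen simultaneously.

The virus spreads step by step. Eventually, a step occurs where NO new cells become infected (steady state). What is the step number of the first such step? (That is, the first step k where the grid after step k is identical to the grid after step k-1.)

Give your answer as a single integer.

Step 0 (initial): 1 infected
Step 1: +2 new -> 3 infected
Step 2: +3 new -> 6 infected
Step 3: +4 new -> 10 infected
Step 4: +4 new -> 14 infected
Step 5: +5 new -> 19 infected
Step 6: +7 new -> 26 infected
Step 7: +4 new -> 30 infected
Step 8: +3 new -> 33 infected
Step 9: +1 new -> 34 infected
Step 10: +1 new -> 35 infected
Step 11: +0 new -> 35 infected

Answer: 11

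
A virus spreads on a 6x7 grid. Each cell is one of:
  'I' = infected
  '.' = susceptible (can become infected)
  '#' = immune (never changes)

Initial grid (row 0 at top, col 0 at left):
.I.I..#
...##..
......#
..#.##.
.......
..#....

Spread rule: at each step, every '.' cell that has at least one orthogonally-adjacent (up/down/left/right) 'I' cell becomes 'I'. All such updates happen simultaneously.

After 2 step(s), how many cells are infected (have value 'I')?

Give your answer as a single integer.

Answer: 10

Derivation:
Step 0 (initial): 2 infected
Step 1: +4 new -> 6 infected
Step 2: +4 new -> 10 infected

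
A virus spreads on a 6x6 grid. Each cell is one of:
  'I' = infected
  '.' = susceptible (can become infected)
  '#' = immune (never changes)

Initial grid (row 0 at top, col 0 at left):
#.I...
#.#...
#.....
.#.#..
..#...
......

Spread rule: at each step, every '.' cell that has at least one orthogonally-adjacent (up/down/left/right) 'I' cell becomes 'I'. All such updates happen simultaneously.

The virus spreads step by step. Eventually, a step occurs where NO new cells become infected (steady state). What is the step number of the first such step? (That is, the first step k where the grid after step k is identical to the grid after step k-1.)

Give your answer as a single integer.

Step 0 (initial): 1 infected
Step 1: +2 new -> 3 infected
Step 2: +3 new -> 6 infected
Step 3: +4 new -> 10 infected
Step 4: +3 new -> 13 infected
Step 5: +3 new -> 16 infected
Step 6: +2 new -> 18 infected
Step 7: +3 new -> 21 infected
Step 8: +2 new -> 23 infected
Step 9: +1 new -> 24 infected
Step 10: +1 new -> 25 infected
Step 11: +2 new -> 27 infected
Step 12: +1 new -> 28 infected
Step 13: +1 new -> 29 infected
Step 14: +0 new -> 29 infected

Answer: 14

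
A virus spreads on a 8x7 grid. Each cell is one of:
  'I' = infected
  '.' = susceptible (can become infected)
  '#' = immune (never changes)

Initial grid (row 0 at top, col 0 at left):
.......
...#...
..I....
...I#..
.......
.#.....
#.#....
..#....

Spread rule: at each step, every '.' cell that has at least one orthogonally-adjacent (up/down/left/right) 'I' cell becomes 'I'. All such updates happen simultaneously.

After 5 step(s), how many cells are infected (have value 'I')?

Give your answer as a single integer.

Step 0 (initial): 2 infected
Step 1: +5 new -> 7 infected
Step 2: +8 new -> 15 infected
Step 3: +11 new -> 26 infected
Step 4: +10 new -> 36 infected
Step 5: +7 new -> 43 infected

Answer: 43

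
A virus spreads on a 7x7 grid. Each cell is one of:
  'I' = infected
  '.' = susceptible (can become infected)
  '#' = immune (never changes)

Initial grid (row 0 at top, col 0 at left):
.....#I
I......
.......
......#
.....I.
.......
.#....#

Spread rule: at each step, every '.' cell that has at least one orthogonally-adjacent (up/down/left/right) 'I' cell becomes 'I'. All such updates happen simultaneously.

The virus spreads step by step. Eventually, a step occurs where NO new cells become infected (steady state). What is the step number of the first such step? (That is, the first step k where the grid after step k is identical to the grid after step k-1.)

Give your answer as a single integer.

Step 0 (initial): 3 infected
Step 1: +8 new -> 11 infected
Step 2: +12 new -> 23 infected
Step 3: +11 new -> 34 infected
Step 4: +8 new -> 42 infected
Step 5: +3 new -> 45 infected
Step 6: +0 new -> 45 infected

Answer: 6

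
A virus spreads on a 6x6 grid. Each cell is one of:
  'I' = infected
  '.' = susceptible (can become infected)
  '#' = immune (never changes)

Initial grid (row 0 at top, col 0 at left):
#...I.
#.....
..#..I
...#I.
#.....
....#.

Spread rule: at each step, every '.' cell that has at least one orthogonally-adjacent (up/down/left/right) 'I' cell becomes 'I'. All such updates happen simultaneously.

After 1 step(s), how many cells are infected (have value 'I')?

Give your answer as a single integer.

Answer: 10

Derivation:
Step 0 (initial): 3 infected
Step 1: +7 new -> 10 infected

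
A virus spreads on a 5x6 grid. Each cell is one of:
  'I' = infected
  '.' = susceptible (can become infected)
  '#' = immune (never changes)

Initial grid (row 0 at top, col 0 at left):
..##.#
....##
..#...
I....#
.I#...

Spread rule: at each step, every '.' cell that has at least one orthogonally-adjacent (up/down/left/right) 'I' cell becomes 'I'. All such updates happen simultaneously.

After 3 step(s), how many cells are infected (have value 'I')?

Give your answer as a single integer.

Answer: 11

Derivation:
Step 0 (initial): 2 infected
Step 1: +3 new -> 5 infected
Step 2: +3 new -> 8 infected
Step 3: +3 new -> 11 infected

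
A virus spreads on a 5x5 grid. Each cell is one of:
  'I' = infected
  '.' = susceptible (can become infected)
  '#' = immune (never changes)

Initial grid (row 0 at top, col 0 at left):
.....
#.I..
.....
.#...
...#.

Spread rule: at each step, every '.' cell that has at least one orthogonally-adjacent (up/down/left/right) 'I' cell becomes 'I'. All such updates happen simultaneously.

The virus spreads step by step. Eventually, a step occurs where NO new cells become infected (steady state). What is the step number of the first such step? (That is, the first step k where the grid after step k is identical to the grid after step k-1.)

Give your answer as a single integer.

Step 0 (initial): 1 infected
Step 1: +4 new -> 5 infected
Step 2: +6 new -> 11 infected
Step 3: +6 new -> 17 infected
Step 4: +3 new -> 20 infected
Step 5: +2 new -> 22 infected
Step 6: +0 new -> 22 infected

Answer: 6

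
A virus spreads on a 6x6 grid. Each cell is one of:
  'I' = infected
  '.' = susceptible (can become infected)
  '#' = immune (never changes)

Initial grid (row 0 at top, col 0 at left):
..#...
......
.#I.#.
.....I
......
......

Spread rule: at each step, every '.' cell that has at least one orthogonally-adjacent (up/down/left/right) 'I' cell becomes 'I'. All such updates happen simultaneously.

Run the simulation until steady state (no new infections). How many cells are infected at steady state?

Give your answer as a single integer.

Step 0 (initial): 2 infected
Step 1: +6 new -> 8 infected
Step 2: +8 new -> 16 infected
Step 3: +10 new -> 26 infected
Step 4: +6 new -> 32 infected
Step 5: +1 new -> 33 infected
Step 6: +0 new -> 33 infected

Answer: 33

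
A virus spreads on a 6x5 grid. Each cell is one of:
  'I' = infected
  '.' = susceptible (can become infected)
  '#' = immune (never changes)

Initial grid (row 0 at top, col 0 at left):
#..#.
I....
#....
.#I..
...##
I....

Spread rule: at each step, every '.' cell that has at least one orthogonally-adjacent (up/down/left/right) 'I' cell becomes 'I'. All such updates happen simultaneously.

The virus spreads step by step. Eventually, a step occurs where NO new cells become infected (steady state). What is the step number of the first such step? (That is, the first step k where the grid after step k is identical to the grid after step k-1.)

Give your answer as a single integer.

Step 0 (initial): 3 infected
Step 1: +6 new -> 9 infected
Step 2: +8 new -> 17 infected
Step 3: +4 new -> 21 infected
Step 4: +2 new -> 23 infected
Step 5: +1 new -> 24 infected
Step 6: +0 new -> 24 infected

Answer: 6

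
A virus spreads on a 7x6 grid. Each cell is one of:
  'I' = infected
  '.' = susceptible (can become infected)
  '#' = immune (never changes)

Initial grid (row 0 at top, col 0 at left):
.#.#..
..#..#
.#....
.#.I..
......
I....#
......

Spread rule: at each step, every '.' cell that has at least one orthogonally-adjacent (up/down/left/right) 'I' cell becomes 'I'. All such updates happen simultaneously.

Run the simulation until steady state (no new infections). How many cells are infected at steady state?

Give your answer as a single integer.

Answer: 34

Derivation:
Step 0 (initial): 2 infected
Step 1: +7 new -> 9 infected
Step 2: +11 new -> 20 infected
Step 3: +7 new -> 27 infected
Step 4: +3 new -> 30 infected
Step 5: +4 new -> 34 infected
Step 6: +0 new -> 34 infected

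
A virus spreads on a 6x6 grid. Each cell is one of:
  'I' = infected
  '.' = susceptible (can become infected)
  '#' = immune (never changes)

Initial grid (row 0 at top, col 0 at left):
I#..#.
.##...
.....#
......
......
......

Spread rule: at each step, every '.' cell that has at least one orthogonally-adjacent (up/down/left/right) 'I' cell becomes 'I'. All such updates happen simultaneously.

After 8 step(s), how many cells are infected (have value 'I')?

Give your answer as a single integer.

Step 0 (initial): 1 infected
Step 1: +1 new -> 2 infected
Step 2: +1 new -> 3 infected
Step 3: +2 new -> 5 infected
Step 4: +3 new -> 8 infected
Step 5: +4 new -> 12 infected
Step 6: +5 new -> 17 infected
Step 7: +5 new -> 22 infected
Step 8: +5 new -> 27 infected

Answer: 27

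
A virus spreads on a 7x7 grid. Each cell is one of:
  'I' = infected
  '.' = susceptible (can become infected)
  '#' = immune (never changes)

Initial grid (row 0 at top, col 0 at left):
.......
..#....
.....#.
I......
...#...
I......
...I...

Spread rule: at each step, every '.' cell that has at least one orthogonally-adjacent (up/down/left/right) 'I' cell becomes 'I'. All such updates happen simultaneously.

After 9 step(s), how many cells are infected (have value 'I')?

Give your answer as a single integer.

Step 0 (initial): 3 infected
Step 1: +8 new -> 11 infected
Step 2: +8 new -> 19 infected
Step 3: +8 new -> 27 infected
Step 4: +5 new -> 32 infected
Step 5: +5 new -> 37 infected
Step 6: +3 new -> 40 infected
Step 7: +3 new -> 43 infected
Step 8: +2 new -> 45 infected
Step 9: +1 new -> 46 infected

Answer: 46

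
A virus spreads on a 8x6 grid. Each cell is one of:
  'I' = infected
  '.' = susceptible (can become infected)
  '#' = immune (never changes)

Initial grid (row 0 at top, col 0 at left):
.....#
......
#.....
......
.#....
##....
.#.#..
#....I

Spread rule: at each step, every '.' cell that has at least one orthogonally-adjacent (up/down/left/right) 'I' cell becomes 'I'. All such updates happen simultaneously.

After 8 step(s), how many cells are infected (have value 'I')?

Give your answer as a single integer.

Answer: 29

Derivation:
Step 0 (initial): 1 infected
Step 1: +2 new -> 3 infected
Step 2: +3 new -> 6 infected
Step 3: +3 new -> 9 infected
Step 4: +5 new -> 14 infected
Step 5: +4 new -> 18 infected
Step 6: +4 new -> 22 infected
Step 7: +3 new -> 25 infected
Step 8: +4 new -> 29 infected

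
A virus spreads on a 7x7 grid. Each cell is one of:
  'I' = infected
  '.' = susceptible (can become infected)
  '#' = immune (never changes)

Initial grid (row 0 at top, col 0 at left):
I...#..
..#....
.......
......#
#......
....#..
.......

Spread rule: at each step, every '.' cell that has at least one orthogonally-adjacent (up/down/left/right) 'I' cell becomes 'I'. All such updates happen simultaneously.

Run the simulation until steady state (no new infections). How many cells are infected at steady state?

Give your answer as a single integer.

Step 0 (initial): 1 infected
Step 1: +2 new -> 3 infected
Step 2: +3 new -> 6 infected
Step 3: +3 new -> 9 infected
Step 4: +3 new -> 12 infected
Step 5: +4 new -> 16 infected
Step 6: +5 new -> 21 infected
Step 7: +8 new -> 29 infected
Step 8: +7 new -> 36 infected
Step 9: +2 new -> 38 infected
Step 10: +3 new -> 41 infected
Step 11: +2 new -> 43 infected
Step 12: +1 new -> 44 infected
Step 13: +0 new -> 44 infected

Answer: 44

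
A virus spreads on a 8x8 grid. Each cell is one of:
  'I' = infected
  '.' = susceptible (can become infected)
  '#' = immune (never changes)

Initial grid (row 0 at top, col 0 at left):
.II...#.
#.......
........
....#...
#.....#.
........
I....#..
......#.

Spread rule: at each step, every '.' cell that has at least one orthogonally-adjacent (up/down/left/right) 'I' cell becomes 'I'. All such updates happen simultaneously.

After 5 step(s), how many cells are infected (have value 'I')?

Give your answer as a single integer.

Step 0 (initial): 3 infected
Step 1: +7 new -> 10 infected
Step 2: +7 new -> 17 infected
Step 3: +10 new -> 27 infected
Step 4: +8 new -> 35 infected
Step 5: +5 new -> 40 infected

Answer: 40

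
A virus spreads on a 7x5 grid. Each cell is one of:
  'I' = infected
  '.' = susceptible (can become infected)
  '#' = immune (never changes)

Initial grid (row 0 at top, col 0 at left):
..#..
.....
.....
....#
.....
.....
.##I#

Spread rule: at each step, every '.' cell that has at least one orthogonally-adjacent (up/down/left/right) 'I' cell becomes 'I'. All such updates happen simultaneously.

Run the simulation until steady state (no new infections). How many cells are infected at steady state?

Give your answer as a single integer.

Step 0 (initial): 1 infected
Step 1: +1 new -> 2 infected
Step 2: +3 new -> 5 infected
Step 3: +4 new -> 9 infected
Step 4: +4 new -> 13 infected
Step 5: +6 new -> 19 infected
Step 6: +5 new -> 24 infected
Step 7: +3 new -> 27 infected
Step 8: +2 new -> 29 infected
Step 9: +1 new -> 30 infected
Step 10: +0 new -> 30 infected

Answer: 30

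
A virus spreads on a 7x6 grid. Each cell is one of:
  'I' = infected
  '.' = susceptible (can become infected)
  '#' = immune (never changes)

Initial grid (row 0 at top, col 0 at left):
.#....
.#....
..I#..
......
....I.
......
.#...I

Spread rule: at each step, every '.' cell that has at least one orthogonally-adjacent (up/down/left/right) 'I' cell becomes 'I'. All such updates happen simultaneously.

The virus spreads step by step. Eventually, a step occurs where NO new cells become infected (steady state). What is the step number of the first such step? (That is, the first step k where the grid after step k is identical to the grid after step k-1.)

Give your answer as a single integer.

Step 0 (initial): 3 infected
Step 1: +9 new -> 12 infected
Step 2: +10 new -> 22 infected
Step 3: +8 new -> 30 infected
Step 4: +5 new -> 35 infected
Step 5: +2 new -> 37 infected
Step 6: +1 new -> 38 infected
Step 7: +0 new -> 38 infected

Answer: 7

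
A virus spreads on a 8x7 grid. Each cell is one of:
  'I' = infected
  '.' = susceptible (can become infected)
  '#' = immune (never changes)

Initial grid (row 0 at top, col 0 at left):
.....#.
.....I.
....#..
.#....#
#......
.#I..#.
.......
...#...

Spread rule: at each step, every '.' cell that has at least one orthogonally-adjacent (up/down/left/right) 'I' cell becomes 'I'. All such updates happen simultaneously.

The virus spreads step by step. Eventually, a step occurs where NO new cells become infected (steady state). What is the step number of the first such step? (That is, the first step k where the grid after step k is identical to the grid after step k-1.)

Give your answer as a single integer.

Answer: 7

Derivation:
Step 0 (initial): 2 infected
Step 1: +6 new -> 8 infected
Step 2: +12 new -> 20 infected
Step 3: +11 new -> 31 infected
Step 4: +8 new -> 39 infected
Step 5: +6 new -> 45 infected
Step 6: +3 new -> 48 infected
Step 7: +0 new -> 48 infected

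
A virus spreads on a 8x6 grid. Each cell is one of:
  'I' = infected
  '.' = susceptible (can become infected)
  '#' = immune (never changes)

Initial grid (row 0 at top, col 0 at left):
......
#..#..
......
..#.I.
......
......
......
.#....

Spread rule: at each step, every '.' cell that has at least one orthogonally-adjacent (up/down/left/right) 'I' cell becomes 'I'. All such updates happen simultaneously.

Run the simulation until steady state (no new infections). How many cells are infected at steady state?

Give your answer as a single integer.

Step 0 (initial): 1 infected
Step 1: +4 new -> 5 infected
Step 2: +6 new -> 11 infected
Step 3: +7 new -> 18 infected
Step 4: +9 new -> 27 infected
Step 5: +9 new -> 36 infected
Step 6: +5 new -> 41 infected
Step 7: +2 new -> 43 infected
Step 8: +1 new -> 44 infected
Step 9: +0 new -> 44 infected

Answer: 44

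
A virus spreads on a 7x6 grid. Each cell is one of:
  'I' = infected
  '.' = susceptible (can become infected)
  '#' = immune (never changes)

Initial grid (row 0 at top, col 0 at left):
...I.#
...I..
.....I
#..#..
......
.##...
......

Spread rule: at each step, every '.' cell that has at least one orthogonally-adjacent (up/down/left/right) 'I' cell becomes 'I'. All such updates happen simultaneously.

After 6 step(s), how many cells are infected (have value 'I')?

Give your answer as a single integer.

Answer: 33

Derivation:
Step 0 (initial): 3 infected
Step 1: +8 new -> 11 infected
Step 2: +5 new -> 16 infected
Step 3: +6 new -> 22 infected
Step 4: +6 new -> 28 infected
Step 5: +3 new -> 31 infected
Step 6: +2 new -> 33 infected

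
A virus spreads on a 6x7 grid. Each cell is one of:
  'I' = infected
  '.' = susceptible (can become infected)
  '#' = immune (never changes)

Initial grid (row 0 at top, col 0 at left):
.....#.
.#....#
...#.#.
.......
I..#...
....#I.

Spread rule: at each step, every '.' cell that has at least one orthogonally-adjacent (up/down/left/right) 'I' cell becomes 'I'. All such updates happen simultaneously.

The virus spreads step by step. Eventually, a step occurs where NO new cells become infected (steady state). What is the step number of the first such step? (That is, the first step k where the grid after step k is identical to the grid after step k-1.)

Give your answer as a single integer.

Answer: 8

Derivation:
Step 0 (initial): 2 infected
Step 1: +5 new -> 7 infected
Step 2: +7 new -> 14 infected
Step 3: +6 new -> 20 infected
Step 4: +6 new -> 26 infected
Step 5: +3 new -> 29 infected
Step 6: +4 new -> 33 infected
Step 7: +1 new -> 34 infected
Step 8: +0 new -> 34 infected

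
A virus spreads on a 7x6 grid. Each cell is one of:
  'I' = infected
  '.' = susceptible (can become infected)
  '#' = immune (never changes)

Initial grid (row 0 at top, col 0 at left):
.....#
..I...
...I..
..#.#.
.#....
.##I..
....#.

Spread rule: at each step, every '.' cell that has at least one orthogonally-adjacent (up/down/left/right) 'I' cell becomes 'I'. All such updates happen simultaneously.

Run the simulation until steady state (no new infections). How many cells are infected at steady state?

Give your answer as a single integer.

Answer: 35

Derivation:
Step 0 (initial): 3 infected
Step 1: +9 new -> 12 infected
Step 2: +10 new -> 22 infected
Step 3: +9 new -> 31 infected
Step 4: +2 new -> 33 infected
Step 5: +2 new -> 35 infected
Step 6: +0 new -> 35 infected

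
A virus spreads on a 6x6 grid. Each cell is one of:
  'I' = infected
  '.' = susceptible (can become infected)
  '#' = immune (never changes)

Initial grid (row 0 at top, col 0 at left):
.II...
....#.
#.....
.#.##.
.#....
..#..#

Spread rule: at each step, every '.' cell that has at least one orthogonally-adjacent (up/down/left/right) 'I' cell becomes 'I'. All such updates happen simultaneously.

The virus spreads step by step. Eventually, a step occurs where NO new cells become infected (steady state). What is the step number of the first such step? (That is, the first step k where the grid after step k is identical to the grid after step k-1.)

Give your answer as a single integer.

Step 0 (initial): 2 infected
Step 1: +4 new -> 6 infected
Step 2: +5 new -> 11 infected
Step 3: +3 new -> 14 infected
Step 4: +3 new -> 17 infected
Step 5: +2 new -> 19 infected
Step 6: +3 new -> 22 infected
Step 7: +2 new -> 24 infected
Step 8: +0 new -> 24 infected

Answer: 8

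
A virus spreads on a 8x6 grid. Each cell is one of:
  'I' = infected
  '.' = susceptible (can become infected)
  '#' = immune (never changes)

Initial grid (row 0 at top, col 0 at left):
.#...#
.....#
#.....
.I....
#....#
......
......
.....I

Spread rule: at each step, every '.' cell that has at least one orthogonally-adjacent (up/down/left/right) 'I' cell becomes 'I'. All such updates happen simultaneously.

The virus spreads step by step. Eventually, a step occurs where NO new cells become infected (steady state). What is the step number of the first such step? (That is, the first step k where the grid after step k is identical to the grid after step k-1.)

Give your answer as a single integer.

Step 0 (initial): 2 infected
Step 1: +6 new -> 8 infected
Step 2: +8 new -> 16 infected
Step 3: +11 new -> 27 infected
Step 4: +10 new -> 37 infected
Step 5: +4 new -> 41 infected
Step 6: +1 new -> 42 infected
Step 7: +0 new -> 42 infected

Answer: 7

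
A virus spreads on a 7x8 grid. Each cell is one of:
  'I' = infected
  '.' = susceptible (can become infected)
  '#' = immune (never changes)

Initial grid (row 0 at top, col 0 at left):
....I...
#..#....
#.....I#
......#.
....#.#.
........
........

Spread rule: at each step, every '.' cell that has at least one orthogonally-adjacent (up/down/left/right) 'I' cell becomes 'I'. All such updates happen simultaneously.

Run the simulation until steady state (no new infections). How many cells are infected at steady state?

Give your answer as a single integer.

Answer: 49

Derivation:
Step 0 (initial): 2 infected
Step 1: +5 new -> 7 infected
Step 2: +6 new -> 13 infected
Step 3: +6 new -> 19 infected
Step 4: +5 new -> 24 infected
Step 5: +6 new -> 30 infected
Step 6: +6 new -> 36 infected
Step 7: +6 new -> 42 infected
Step 8: +4 new -> 46 infected
Step 9: +2 new -> 48 infected
Step 10: +1 new -> 49 infected
Step 11: +0 new -> 49 infected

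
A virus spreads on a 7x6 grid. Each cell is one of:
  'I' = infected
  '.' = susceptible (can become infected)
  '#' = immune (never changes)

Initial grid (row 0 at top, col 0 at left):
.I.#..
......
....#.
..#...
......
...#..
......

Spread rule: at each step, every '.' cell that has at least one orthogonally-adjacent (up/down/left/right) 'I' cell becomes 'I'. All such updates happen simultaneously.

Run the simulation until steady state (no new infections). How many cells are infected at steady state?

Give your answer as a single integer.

Step 0 (initial): 1 infected
Step 1: +3 new -> 4 infected
Step 2: +3 new -> 7 infected
Step 3: +4 new -> 11 infected
Step 4: +4 new -> 15 infected
Step 5: +6 new -> 21 infected
Step 6: +7 new -> 28 infected
Step 7: +4 new -> 32 infected
Step 8: +3 new -> 35 infected
Step 9: +2 new -> 37 infected
Step 10: +1 new -> 38 infected
Step 11: +0 new -> 38 infected

Answer: 38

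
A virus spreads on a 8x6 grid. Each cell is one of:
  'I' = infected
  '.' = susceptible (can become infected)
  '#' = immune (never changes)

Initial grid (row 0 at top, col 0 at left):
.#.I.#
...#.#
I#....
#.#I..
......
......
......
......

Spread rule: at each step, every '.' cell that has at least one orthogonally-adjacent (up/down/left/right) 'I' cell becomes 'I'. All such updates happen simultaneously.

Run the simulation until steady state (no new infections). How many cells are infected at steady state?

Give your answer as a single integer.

Answer: 41

Derivation:
Step 0 (initial): 3 infected
Step 1: +6 new -> 9 infected
Step 2: +10 new -> 19 infected
Step 3: +6 new -> 25 infected
Step 4: +7 new -> 32 infected
Step 5: +5 new -> 37 infected
Step 6: +3 new -> 40 infected
Step 7: +1 new -> 41 infected
Step 8: +0 new -> 41 infected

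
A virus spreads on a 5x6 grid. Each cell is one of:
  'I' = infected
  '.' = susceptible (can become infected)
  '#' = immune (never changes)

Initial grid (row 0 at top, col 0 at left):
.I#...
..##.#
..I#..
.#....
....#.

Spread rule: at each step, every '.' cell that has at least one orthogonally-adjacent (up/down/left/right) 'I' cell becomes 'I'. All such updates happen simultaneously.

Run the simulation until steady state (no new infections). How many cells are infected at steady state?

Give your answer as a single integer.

Step 0 (initial): 2 infected
Step 1: +4 new -> 6 infected
Step 2: +4 new -> 10 infected
Step 3: +4 new -> 14 infected
Step 4: +3 new -> 17 infected
Step 5: +3 new -> 20 infected
Step 6: +1 new -> 21 infected
Step 7: +2 new -> 23 infected
Step 8: +0 new -> 23 infected

Answer: 23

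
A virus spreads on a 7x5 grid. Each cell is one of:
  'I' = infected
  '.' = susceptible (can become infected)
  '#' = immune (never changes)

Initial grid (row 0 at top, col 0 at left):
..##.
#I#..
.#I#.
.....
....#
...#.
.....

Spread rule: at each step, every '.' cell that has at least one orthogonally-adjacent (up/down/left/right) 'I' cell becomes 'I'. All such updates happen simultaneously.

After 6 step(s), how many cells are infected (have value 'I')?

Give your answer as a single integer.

Answer: 26

Derivation:
Step 0 (initial): 2 infected
Step 1: +2 new -> 4 infected
Step 2: +4 new -> 8 infected
Step 3: +5 new -> 13 infected
Step 4: +5 new -> 18 infected
Step 5: +4 new -> 22 infected
Step 6: +4 new -> 26 infected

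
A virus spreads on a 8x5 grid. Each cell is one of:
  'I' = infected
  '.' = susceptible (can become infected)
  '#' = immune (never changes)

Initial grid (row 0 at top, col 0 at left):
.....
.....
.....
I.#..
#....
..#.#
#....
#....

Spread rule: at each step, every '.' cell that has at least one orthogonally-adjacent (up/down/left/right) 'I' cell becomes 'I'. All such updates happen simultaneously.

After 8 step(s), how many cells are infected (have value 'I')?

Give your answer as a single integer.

Step 0 (initial): 1 infected
Step 1: +2 new -> 3 infected
Step 2: +3 new -> 6 infected
Step 3: +5 new -> 11 infected
Step 4: +6 new -> 17 infected
Step 5: +8 new -> 25 infected
Step 6: +5 new -> 30 infected
Step 7: +3 new -> 33 infected
Step 8: +1 new -> 34 infected

Answer: 34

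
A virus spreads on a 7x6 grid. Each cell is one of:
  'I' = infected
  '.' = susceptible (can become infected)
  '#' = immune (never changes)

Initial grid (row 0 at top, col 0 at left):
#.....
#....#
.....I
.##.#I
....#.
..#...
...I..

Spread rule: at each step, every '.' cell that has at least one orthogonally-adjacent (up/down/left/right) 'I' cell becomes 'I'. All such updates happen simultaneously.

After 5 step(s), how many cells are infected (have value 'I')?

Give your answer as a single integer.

Step 0 (initial): 3 infected
Step 1: +5 new -> 8 infected
Step 2: +7 new -> 15 infected
Step 3: +7 new -> 22 infected
Step 4: +6 new -> 28 infected
Step 5: +4 new -> 32 infected

Answer: 32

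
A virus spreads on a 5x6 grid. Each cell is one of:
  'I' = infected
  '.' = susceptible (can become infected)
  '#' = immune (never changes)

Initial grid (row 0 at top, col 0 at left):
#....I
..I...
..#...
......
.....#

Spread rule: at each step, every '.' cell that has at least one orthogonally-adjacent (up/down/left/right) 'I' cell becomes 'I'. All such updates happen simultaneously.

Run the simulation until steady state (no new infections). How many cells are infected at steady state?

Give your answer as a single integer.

Answer: 27

Derivation:
Step 0 (initial): 2 infected
Step 1: +5 new -> 7 infected
Step 2: +7 new -> 14 infected
Step 3: +5 new -> 19 infected
Step 4: +5 new -> 24 infected
Step 5: +3 new -> 27 infected
Step 6: +0 new -> 27 infected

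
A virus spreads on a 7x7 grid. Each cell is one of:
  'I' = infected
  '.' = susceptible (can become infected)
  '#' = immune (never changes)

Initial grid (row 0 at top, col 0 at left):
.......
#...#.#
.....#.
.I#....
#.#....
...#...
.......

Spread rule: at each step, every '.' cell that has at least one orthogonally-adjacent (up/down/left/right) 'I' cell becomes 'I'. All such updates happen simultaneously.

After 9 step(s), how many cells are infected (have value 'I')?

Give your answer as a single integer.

Answer: 41

Derivation:
Step 0 (initial): 1 infected
Step 1: +3 new -> 4 infected
Step 2: +4 new -> 8 infected
Step 3: +6 new -> 14 infected
Step 4: +7 new -> 21 infected
Step 5: +4 new -> 25 infected
Step 6: +4 new -> 29 infected
Step 7: +5 new -> 34 infected
Step 8: +6 new -> 40 infected
Step 9: +1 new -> 41 infected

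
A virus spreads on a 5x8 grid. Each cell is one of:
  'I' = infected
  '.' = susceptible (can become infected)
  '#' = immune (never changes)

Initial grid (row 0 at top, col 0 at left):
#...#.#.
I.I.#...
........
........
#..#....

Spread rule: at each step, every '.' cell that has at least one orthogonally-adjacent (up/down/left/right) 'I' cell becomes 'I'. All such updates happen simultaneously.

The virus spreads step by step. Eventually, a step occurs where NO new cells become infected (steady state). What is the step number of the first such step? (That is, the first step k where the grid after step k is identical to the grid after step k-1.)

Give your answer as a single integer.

Step 0 (initial): 2 infected
Step 1: +5 new -> 7 infected
Step 2: +6 new -> 13 infected
Step 3: +4 new -> 17 infected
Step 4: +3 new -> 20 infected
Step 5: +4 new -> 24 infected
Step 6: +5 new -> 29 infected
Step 7: +3 new -> 32 infected
Step 8: +2 new -> 34 infected
Step 9: +0 new -> 34 infected

Answer: 9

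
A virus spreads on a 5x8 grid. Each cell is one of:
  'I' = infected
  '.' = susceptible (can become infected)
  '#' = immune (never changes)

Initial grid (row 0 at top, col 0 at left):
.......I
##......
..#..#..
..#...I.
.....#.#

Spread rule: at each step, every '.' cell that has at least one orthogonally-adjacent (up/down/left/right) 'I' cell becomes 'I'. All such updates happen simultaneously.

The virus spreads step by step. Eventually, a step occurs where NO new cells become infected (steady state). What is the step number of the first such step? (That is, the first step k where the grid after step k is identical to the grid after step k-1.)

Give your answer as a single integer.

Answer: 10

Derivation:
Step 0 (initial): 2 infected
Step 1: +6 new -> 8 infected
Step 2: +4 new -> 12 infected
Step 3: +5 new -> 17 infected
Step 4: +4 new -> 21 infected
Step 5: +3 new -> 24 infected
Step 6: +3 new -> 27 infected
Step 7: +3 new -> 30 infected
Step 8: +2 new -> 32 infected
Step 9: +1 new -> 33 infected
Step 10: +0 new -> 33 infected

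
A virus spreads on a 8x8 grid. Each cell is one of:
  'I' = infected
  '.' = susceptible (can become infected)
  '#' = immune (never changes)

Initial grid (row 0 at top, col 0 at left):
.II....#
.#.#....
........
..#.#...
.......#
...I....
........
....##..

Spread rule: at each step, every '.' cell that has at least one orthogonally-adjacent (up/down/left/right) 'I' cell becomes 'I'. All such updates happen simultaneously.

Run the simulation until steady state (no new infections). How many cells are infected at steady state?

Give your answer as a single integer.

Answer: 56

Derivation:
Step 0 (initial): 3 infected
Step 1: +7 new -> 10 infected
Step 2: +11 new -> 21 infected
Step 3: +12 new -> 33 infected
Step 4: +12 new -> 45 infected
Step 5: +6 new -> 51 infected
Step 6: +4 new -> 55 infected
Step 7: +1 new -> 56 infected
Step 8: +0 new -> 56 infected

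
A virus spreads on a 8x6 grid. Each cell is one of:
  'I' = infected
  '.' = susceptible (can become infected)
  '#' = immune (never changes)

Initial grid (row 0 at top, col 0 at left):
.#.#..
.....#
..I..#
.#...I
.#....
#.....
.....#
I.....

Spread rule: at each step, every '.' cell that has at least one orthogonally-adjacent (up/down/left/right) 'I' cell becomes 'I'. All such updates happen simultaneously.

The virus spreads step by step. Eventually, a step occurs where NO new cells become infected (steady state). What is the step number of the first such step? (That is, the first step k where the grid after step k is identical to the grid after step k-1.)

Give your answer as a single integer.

Step 0 (initial): 3 infected
Step 1: +8 new -> 11 infected
Step 2: +11 new -> 22 infected
Step 3: +9 new -> 31 infected
Step 4: +7 new -> 38 infected
Step 5: +2 new -> 40 infected
Step 6: +0 new -> 40 infected

Answer: 6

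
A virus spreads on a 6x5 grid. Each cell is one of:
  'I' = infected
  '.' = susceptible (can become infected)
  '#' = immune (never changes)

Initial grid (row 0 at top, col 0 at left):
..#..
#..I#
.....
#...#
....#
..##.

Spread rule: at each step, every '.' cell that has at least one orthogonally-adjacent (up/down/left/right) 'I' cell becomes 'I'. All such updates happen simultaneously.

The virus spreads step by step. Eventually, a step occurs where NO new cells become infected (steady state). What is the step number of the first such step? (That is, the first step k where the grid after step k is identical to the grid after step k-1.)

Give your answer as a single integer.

Answer: 8

Derivation:
Step 0 (initial): 1 infected
Step 1: +3 new -> 4 infected
Step 2: +5 new -> 9 infected
Step 3: +4 new -> 13 infected
Step 4: +4 new -> 17 infected
Step 5: +1 new -> 18 infected
Step 6: +2 new -> 20 infected
Step 7: +1 new -> 21 infected
Step 8: +0 new -> 21 infected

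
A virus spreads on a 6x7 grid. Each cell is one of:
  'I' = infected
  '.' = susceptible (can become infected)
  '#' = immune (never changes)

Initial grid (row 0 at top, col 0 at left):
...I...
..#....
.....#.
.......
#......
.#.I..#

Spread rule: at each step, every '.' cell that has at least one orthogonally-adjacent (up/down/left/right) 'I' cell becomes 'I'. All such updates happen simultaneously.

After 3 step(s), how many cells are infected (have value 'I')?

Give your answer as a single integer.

Answer: 26

Derivation:
Step 0 (initial): 2 infected
Step 1: +6 new -> 8 infected
Step 2: +8 new -> 16 infected
Step 3: +10 new -> 26 infected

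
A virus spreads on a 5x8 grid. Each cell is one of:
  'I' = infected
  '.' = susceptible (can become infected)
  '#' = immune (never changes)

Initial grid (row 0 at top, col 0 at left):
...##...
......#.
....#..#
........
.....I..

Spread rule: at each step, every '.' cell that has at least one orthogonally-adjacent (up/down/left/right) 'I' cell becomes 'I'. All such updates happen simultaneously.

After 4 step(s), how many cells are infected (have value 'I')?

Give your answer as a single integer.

Answer: 19

Derivation:
Step 0 (initial): 1 infected
Step 1: +3 new -> 4 infected
Step 2: +5 new -> 9 infected
Step 3: +5 new -> 14 infected
Step 4: +5 new -> 19 infected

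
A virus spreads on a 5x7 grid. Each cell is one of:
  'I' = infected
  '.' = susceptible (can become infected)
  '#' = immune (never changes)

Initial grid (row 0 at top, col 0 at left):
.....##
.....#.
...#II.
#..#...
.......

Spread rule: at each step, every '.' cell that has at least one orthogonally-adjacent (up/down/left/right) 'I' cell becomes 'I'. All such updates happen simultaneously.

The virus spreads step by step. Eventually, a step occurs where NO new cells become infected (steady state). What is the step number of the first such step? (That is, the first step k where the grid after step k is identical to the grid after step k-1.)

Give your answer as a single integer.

Answer: 7

Derivation:
Step 0 (initial): 2 infected
Step 1: +4 new -> 6 infected
Step 2: +6 new -> 12 infected
Step 3: +4 new -> 16 infected
Step 4: +4 new -> 20 infected
Step 5: +5 new -> 25 infected
Step 6: +4 new -> 29 infected
Step 7: +0 new -> 29 infected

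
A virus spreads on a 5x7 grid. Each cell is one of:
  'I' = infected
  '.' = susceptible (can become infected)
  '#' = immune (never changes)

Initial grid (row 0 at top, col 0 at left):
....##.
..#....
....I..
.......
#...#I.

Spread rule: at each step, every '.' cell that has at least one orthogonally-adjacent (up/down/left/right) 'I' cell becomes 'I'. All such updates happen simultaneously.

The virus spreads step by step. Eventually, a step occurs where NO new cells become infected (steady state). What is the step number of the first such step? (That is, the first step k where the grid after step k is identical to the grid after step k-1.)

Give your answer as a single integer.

Answer: 7

Derivation:
Step 0 (initial): 2 infected
Step 1: +6 new -> 8 infected
Step 2: +6 new -> 14 infected
Step 3: +5 new -> 19 infected
Step 4: +6 new -> 25 infected
Step 5: +4 new -> 29 infected
Step 6: +1 new -> 30 infected
Step 7: +0 new -> 30 infected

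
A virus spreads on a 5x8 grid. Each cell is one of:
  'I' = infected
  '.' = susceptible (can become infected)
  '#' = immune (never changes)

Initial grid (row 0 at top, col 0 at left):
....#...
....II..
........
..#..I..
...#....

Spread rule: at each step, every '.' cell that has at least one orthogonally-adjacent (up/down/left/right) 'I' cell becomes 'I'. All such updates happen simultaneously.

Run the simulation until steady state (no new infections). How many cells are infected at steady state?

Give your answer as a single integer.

Answer: 37

Derivation:
Step 0 (initial): 3 infected
Step 1: +8 new -> 11 infected
Step 2: +10 new -> 21 infected
Step 3: +6 new -> 27 infected
Step 4: +3 new -> 30 infected
Step 5: +3 new -> 33 infected
Step 6: +2 new -> 35 infected
Step 7: +2 new -> 37 infected
Step 8: +0 new -> 37 infected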